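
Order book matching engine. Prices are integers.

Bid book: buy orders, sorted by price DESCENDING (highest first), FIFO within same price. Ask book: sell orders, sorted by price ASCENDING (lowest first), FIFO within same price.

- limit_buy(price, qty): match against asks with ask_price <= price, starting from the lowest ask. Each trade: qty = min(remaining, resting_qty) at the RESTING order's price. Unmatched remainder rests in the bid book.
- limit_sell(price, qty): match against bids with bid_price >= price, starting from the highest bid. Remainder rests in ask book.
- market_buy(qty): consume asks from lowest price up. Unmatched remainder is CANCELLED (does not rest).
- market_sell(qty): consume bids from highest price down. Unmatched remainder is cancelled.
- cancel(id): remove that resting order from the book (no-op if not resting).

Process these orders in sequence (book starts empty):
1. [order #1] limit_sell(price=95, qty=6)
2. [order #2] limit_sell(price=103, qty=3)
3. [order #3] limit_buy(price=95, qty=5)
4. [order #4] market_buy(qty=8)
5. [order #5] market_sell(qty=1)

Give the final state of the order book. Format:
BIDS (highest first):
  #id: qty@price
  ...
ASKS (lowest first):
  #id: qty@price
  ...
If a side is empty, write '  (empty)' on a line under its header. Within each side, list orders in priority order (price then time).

Answer: BIDS (highest first):
  (empty)
ASKS (lowest first):
  (empty)

Derivation:
After op 1 [order #1] limit_sell(price=95, qty=6): fills=none; bids=[-] asks=[#1:6@95]
After op 2 [order #2] limit_sell(price=103, qty=3): fills=none; bids=[-] asks=[#1:6@95 #2:3@103]
After op 3 [order #3] limit_buy(price=95, qty=5): fills=#3x#1:5@95; bids=[-] asks=[#1:1@95 #2:3@103]
After op 4 [order #4] market_buy(qty=8): fills=#4x#1:1@95 #4x#2:3@103; bids=[-] asks=[-]
After op 5 [order #5] market_sell(qty=1): fills=none; bids=[-] asks=[-]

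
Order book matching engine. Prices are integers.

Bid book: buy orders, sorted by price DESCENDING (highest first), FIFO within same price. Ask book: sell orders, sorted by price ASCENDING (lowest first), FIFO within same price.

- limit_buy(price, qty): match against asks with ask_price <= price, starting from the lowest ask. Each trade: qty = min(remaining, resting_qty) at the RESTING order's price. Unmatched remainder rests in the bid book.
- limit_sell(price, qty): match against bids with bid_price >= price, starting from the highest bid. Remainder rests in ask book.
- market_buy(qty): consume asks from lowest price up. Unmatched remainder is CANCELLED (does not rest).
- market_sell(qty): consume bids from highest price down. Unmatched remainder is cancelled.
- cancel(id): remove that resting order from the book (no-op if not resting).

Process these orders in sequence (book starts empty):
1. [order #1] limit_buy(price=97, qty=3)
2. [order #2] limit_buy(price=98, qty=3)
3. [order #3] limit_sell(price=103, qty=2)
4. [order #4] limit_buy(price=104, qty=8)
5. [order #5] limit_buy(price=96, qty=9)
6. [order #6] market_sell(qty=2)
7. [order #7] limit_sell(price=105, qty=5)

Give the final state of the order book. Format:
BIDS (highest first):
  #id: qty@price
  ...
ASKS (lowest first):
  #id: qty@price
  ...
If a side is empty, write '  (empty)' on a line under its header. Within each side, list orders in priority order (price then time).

After op 1 [order #1] limit_buy(price=97, qty=3): fills=none; bids=[#1:3@97] asks=[-]
After op 2 [order #2] limit_buy(price=98, qty=3): fills=none; bids=[#2:3@98 #1:3@97] asks=[-]
After op 3 [order #3] limit_sell(price=103, qty=2): fills=none; bids=[#2:3@98 #1:3@97] asks=[#3:2@103]
After op 4 [order #4] limit_buy(price=104, qty=8): fills=#4x#3:2@103; bids=[#4:6@104 #2:3@98 #1:3@97] asks=[-]
After op 5 [order #5] limit_buy(price=96, qty=9): fills=none; bids=[#4:6@104 #2:3@98 #1:3@97 #5:9@96] asks=[-]
After op 6 [order #6] market_sell(qty=2): fills=#4x#6:2@104; bids=[#4:4@104 #2:3@98 #1:3@97 #5:9@96] asks=[-]
After op 7 [order #7] limit_sell(price=105, qty=5): fills=none; bids=[#4:4@104 #2:3@98 #1:3@97 #5:9@96] asks=[#7:5@105]

Answer: BIDS (highest first):
  #4: 4@104
  #2: 3@98
  #1: 3@97
  #5: 9@96
ASKS (lowest first):
  #7: 5@105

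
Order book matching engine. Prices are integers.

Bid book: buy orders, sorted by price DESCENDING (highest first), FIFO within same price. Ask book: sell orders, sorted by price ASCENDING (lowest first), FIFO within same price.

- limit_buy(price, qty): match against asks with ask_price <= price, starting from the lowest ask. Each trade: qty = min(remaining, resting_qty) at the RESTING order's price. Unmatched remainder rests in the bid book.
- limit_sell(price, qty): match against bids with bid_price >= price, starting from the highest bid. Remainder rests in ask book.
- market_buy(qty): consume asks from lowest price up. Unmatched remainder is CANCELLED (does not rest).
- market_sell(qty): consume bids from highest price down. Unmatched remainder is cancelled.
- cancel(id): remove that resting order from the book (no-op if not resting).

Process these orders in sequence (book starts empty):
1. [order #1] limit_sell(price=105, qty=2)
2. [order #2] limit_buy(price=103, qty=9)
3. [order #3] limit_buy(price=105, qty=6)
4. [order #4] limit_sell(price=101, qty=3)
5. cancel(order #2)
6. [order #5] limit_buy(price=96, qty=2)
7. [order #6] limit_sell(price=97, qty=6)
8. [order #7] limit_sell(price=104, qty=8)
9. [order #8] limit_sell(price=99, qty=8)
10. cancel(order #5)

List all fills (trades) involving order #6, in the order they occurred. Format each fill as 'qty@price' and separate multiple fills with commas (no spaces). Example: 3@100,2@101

Answer: 1@105

Derivation:
After op 1 [order #1] limit_sell(price=105, qty=2): fills=none; bids=[-] asks=[#1:2@105]
After op 2 [order #2] limit_buy(price=103, qty=9): fills=none; bids=[#2:9@103] asks=[#1:2@105]
After op 3 [order #3] limit_buy(price=105, qty=6): fills=#3x#1:2@105; bids=[#3:4@105 #2:9@103] asks=[-]
After op 4 [order #4] limit_sell(price=101, qty=3): fills=#3x#4:3@105; bids=[#3:1@105 #2:9@103] asks=[-]
After op 5 cancel(order #2): fills=none; bids=[#3:1@105] asks=[-]
After op 6 [order #5] limit_buy(price=96, qty=2): fills=none; bids=[#3:1@105 #5:2@96] asks=[-]
After op 7 [order #6] limit_sell(price=97, qty=6): fills=#3x#6:1@105; bids=[#5:2@96] asks=[#6:5@97]
After op 8 [order #7] limit_sell(price=104, qty=8): fills=none; bids=[#5:2@96] asks=[#6:5@97 #7:8@104]
After op 9 [order #8] limit_sell(price=99, qty=8): fills=none; bids=[#5:2@96] asks=[#6:5@97 #8:8@99 #7:8@104]
After op 10 cancel(order #5): fills=none; bids=[-] asks=[#6:5@97 #8:8@99 #7:8@104]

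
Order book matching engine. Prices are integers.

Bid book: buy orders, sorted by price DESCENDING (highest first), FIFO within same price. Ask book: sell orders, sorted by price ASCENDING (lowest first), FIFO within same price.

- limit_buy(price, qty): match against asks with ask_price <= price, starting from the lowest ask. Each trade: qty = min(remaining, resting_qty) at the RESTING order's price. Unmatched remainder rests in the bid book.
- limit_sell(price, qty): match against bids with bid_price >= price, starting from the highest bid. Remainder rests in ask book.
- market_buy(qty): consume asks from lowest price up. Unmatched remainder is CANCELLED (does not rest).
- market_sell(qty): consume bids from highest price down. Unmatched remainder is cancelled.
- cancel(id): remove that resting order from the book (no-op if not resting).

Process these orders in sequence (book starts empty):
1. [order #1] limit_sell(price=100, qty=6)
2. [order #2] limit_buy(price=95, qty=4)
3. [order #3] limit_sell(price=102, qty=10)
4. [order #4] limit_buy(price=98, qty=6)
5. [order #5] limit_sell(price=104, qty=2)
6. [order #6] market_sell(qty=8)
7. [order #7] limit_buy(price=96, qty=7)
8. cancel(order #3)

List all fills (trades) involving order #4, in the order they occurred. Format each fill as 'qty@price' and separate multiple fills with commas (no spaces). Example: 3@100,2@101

Answer: 6@98

Derivation:
After op 1 [order #1] limit_sell(price=100, qty=6): fills=none; bids=[-] asks=[#1:6@100]
After op 2 [order #2] limit_buy(price=95, qty=4): fills=none; bids=[#2:4@95] asks=[#1:6@100]
After op 3 [order #3] limit_sell(price=102, qty=10): fills=none; bids=[#2:4@95] asks=[#1:6@100 #3:10@102]
After op 4 [order #4] limit_buy(price=98, qty=6): fills=none; bids=[#4:6@98 #2:4@95] asks=[#1:6@100 #3:10@102]
After op 5 [order #5] limit_sell(price=104, qty=2): fills=none; bids=[#4:6@98 #2:4@95] asks=[#1:6@100 #3:10@102 #5:2@104]
After op 6 [order #6] market_sell(qty=8): fills=#4x#6:6@98 #2x#6:2@95; bids=[#2:2@95] asks=[#1:6@100 #3:10@102 #5:2@104]
After op 7 [order #7] limit_buy(price=96, qty=7): fills=none; bids=[#7:7@96 #2:2@95] asks=[#1:6@100 #3:10@102 #5:2@104]
After op 8 cancel(order #3): fills=none; bids=[#7:7@96 #2:2@95] asks=[#1:6@100 #5:2@104]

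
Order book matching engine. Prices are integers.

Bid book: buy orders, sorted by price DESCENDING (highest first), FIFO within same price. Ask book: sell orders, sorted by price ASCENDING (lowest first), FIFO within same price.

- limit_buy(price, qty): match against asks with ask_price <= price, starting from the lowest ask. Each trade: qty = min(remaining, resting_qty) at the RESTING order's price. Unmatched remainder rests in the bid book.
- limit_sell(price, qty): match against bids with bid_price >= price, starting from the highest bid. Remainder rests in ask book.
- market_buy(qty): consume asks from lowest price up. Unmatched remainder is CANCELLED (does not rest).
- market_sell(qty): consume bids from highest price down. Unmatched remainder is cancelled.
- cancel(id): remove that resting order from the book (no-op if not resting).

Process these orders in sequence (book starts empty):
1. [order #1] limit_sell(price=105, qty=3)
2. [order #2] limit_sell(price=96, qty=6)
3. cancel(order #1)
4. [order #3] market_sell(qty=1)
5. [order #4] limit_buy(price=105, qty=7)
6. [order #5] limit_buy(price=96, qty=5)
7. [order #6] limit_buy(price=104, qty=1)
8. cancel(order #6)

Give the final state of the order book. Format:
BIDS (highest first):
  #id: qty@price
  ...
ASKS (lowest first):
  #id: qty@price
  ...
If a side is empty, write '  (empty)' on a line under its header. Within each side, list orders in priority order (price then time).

After op 1 [order #1] limit_sell(price=105, qty=3): fills=none; bids=[-] asks=[#1:3@105]
After op 2 [order #2] limit_sell(price=96, qty=6): fills=none; bids=[-] asks=[#2:6@96 #1:3@105]
After op 3 cancel(order #1): fills=none; bids=[-] asks=[#2:6@96]
After op 4 [order #3] market_sell(qty=1): fills=none; bids=[-] asks=[#2:6@96]
After op 5 [order #4] limit_buy(price=105, qty=7): fills=#4x#2:6@96; bids=[#4:1@105] asks=[-]
After op 6 [order #5] limit_buy(price=96, qty=5): fills=none; bids=[#4:1@105 #5:5@96] asks=[-]
After op 7 [order #6] limit_buy(price=104, qty=1): fills=none; bids=[#4:1@105 #6:1@104 #5:5@96] asks=[-]
After op 8 cancel(order #6): fills=none; bids=[#4:1@105 #5:5@96] asks=[-]

Answer: BIDS (highest first):
  #4: 1@105
  #5: 5@96
ASKS (lowest first):
  (empty)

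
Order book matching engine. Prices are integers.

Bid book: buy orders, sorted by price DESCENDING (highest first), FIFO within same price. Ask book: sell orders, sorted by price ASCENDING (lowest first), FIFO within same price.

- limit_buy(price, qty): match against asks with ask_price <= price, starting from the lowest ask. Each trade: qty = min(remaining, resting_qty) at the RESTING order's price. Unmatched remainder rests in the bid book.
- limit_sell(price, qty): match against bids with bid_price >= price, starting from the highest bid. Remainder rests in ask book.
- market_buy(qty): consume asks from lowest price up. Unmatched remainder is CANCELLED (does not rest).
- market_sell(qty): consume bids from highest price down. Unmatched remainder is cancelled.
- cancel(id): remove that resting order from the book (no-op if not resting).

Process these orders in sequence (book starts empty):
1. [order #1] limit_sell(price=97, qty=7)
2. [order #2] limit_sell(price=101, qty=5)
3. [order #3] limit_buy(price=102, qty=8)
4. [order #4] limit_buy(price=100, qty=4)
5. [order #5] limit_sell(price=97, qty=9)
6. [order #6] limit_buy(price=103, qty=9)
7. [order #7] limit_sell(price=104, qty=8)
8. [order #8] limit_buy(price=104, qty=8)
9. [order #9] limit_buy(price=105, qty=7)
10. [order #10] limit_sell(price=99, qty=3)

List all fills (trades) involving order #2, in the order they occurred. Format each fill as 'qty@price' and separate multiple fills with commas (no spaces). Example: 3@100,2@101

Answer: 1@101,4@101

Derivation:
After op 1 [order #1] limit_sell(price=97, qty=7): fills=none; bids=[-] asks=[#1:7@97]
After op 2 [order #2] limit_sell(price=101, qty=5): fills=none; bids=[-] asks=[#1:7@97 #2:5@101]
After op 3 [order #3] limit_buy(price=102, qty=8): fills=#3x#1:7@97 #3x#2:1@101; bids=[-] asks=[#2:4@101]
After op 4 [order #4] limit_buy(price=100, qty=4): fills=none; bids=[#4:4@100] asks=[#2:4@101]
After op 5 [order #5] limit_sell(price=97, qty=9): fills=#4x#5:4@100; bids=[-] asks=[#5:5@97 #2:4@101]
After op 6 [order #6] limit_buy(price=103, qty=9): fills=#6x#5:5@97 #6x#2:4@101; bids=[-] asks=[-]
After op 7 [order #7] limit_sell(price=104, qty=8): fills=none; bids=[-] asks=[#7:8@104]
After op 8 [order #8] limit_buy(price=104, qty=8): fills=#8x#7:8@104; bids=[-] asks=[-]
After op 9 [order #9] limit_buy(price=105, qty=7): fills=none; bids=[#9:7@105] asks=[-]
After op 10 [order #10] limit_sell(price=99, qty=3): fills=#9x#10:3@105; bids=[#9:4@105] asks=[-]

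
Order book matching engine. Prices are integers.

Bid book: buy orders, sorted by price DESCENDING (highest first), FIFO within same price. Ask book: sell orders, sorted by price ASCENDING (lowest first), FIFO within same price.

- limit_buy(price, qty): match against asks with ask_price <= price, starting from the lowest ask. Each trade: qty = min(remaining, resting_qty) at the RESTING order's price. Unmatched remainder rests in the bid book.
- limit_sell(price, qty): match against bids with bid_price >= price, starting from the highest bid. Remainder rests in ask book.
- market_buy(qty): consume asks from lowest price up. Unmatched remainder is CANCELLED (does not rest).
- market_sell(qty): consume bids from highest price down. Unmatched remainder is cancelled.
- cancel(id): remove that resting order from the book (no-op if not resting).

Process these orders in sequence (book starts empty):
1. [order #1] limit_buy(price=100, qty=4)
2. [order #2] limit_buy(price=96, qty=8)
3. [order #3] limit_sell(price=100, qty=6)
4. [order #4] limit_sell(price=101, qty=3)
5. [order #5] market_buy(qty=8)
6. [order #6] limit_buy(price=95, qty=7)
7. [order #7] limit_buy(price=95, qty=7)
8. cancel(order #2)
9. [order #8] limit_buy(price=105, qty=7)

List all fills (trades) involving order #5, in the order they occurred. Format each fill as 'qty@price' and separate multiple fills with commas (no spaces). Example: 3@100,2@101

Answer: 2@100,3@101

Derivation:
After op 1 [order #1] limit_buy(price=100, qty=4): fills=none; bids=[#1:4@100] asks=[-]
After op 2 [order #2] limit_buy(price=96, qty=8): fills=none; bids=[#1:4@100 #2:8@96] asks=[-]
After op 3 [order #3] limit_sell(price=100, qty=6): fills=#1x#3:4@100; bids=[#2:8@96] asks=[#3:2@100]
After op 4 [order #4] limit_sell(price=101, qty=3): fills=none; bids=[#2:8@96] asks=[#3:2@100 #4:3@101]
After op 5 [order #5] market_buy(qty=8): fills=#5x#3:2@100 #5x#4:3@101; bids=[#2:8@96] asks=[-]
After op 6 [order #6] limit_buy(price=95, qty=7): fills=none; bids=[#2:8@96 #6:7@95] asks=[-]
After op 7 [order #7] limit_buy(price=95, qty=7): fills=none; bids=[#2:8@96 #6:7@95 #7:7@95] asks=[-]
After op 8 cancel(order #2): fills=none; bids=[#6:7@95 #7:7@95] asks=[-]
After op 9 [order #8] limit_buy(price=105, qty=7): fills=none; bids=[#8:7@105 #6:7@95 #7:7@95] asks=[-]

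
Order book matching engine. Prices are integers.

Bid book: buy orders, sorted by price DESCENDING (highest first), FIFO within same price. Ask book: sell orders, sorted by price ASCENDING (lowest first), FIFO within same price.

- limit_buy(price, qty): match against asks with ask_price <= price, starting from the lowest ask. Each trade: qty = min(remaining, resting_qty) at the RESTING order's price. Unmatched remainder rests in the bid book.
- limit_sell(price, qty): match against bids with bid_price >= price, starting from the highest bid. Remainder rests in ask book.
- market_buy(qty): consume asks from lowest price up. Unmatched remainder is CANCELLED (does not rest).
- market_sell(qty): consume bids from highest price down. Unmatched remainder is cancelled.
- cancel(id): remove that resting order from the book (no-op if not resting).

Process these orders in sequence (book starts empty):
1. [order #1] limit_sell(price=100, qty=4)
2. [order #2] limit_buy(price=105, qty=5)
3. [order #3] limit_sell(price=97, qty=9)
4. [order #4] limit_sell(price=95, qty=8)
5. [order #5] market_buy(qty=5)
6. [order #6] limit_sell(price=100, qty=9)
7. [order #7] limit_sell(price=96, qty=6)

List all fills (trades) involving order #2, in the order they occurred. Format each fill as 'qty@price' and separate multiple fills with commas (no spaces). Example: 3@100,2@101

Answer: 4@100,1@105

Derivation:
After op 1 [order #1] limit_sell(price=100, qty=4): fills=none; bids=[-] asks=[#1:4@100]
After op 2 [order #2] limit_buy(price=105, qty=5): fills=#2x#1:4@100; bids=[#2:1@105] asks=[-]
After op 3 [order #3] limit_sell(price=97, qty=9): fills=#2x#3:1@105; bids=[-] asks=[#3:8@97]
After op 4 [order #4] limit_sell(price=95, qty=8): fills=none; bids=[-] asks=[#4:8@95 #3:8@97]
After op 5 [order #5] market_buy(qty=5): fills=#5x#4:5@95; bids=[-] asks=[#4:3@95 #3:8@97]
After op 6 [order #6] limit_sell(price=100, qty=9): fills=none; bids=[-] asks=[#4:3@95 #3:8@97 #6:9@100]
After op 7 [order #7] limit_sell(price=96, qty=6): fills=none; bids=[-] asks=[#4:3@95 #7:6@96 #3:8@97 #6:9@100]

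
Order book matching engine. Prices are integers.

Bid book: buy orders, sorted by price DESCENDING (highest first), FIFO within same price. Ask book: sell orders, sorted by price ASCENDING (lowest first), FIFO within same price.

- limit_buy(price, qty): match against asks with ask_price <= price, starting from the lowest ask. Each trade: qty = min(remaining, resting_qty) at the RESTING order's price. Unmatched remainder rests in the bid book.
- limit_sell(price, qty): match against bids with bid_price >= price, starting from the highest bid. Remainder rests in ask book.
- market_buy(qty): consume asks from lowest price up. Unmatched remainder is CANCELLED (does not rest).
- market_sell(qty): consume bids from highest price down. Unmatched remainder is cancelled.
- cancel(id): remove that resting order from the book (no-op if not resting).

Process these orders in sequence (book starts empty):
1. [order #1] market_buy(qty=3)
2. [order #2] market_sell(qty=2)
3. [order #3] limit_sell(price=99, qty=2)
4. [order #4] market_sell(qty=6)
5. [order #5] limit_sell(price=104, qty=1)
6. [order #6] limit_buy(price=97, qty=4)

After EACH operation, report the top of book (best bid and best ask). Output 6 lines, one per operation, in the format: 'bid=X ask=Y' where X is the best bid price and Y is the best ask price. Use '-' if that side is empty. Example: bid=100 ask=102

After op 1 [order #1] market_buy(qty=3): fills=none; bids=[-] asks=[-]
After op 2 [order #2] market_sell(qty=2): fills=none; bids=[-] asks=[-]
After op 3 [order #3] limit_sell(price=99, qty=2): fills=none; bids=[-] asks=[#3:2@99]
After op 4 [order #4] market_sell(qty=6): fills=none; bids=[-] asks=[#3:2@99]
After op 5 [order #5] limit_sell(price=104, qty=1): fills=none; bids=[-] asks=[#3:2@99 #5:1@104]
After op 6 [order #6] limit_buy(price=97, qty=4): fills=none; bids=[#6:4@97] asks=[#3:2@99 #5:1@104]

Answer: bid=- ask=-
bid=- ask=-
bid=- ask=99
bid=- ask=99
bid=- ask=99
bid=97 ask=99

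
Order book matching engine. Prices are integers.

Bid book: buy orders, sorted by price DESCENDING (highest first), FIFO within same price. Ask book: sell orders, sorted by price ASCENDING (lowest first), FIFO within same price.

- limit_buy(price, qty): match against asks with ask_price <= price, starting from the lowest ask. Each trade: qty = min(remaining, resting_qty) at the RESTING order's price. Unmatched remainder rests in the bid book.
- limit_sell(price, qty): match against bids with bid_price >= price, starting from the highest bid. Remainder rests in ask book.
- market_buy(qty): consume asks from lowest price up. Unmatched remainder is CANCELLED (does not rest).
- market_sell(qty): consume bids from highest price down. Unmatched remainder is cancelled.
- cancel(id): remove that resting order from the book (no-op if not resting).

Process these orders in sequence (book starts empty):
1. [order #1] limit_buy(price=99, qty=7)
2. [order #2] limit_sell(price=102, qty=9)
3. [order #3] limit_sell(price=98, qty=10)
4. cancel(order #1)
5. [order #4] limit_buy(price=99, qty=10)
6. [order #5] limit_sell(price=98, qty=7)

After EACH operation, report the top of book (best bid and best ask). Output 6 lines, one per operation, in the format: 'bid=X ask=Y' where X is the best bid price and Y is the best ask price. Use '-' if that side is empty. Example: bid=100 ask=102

After op 1 [order #1] limit_buy(price=99, qty=7): fills=none; bids=[#1:7@99] asks=[-]
After op 2 [order #2] limit_sell(price=102, qty=9): fills=none; bids=[#1:7@99] asks=[#2:9@102]
After op 3 [order #3] limit_sell(price=98, qty=10): fills=#1x#3:7@99; bids=[-] asks=[#3:3@98 #2:9@102]
After op 4 cancel(order #1): fills=none; bids=[-] asks=[#3:3@98 #2:9@102]
After op 5 [order #4] limit_buy(price=99, qty=10): fills=#4x#3:3@98; bids=[#4:7@99] asks=[#2:9@102]
After op 6 [order #5] limit_sell(price=98, qty=7): fills=#4x#5:7@99; bids=[-] asks=[#2:9@102]

Answer: bid=99 ask=-
bid=99 ask=102
bid=- ask=98
bid=- ask=98
bid=99 ask=102
bid=- ask=102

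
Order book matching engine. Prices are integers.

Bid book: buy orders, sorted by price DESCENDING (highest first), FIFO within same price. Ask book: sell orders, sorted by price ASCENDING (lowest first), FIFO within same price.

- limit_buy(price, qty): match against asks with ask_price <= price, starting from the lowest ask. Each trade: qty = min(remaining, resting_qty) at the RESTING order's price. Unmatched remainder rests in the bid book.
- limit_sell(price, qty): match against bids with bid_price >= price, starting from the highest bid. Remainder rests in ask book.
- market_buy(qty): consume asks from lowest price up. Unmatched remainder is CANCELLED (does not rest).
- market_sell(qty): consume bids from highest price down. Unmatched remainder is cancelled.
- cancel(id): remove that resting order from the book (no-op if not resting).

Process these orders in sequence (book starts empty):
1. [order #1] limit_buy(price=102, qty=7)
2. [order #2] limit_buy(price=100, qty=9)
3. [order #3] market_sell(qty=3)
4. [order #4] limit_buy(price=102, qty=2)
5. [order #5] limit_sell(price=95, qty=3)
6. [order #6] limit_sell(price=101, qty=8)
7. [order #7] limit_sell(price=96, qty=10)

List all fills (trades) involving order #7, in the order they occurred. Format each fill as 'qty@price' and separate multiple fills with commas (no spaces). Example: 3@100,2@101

Answer: 9@100

Derivation:
After op 1 [order #1] limit_buy(price=102, qty=7): fills=none; bids=[#1:7@102] asks=[-]
After op 2 [order #2] limit_buy(price=100, qty=9): fills=none; bids=[#1:7@102 #2:9@100] asks=[-]
After op 3 [order #3] market_sell(qty=3): fills=#1x#3:3@102; bids=[#1:4@102 #2:9@100] asks=[-]
After op 4 [order #4] limit_buy(price=102, qty=2): fills=none; bids=[#1:4@102 #4:2@102 #2:9@100] asks=[-]
After op 5 [order #5] limit_sell(price=95, qty=3): fills=#1x#5:3@102; bids=[#1:1@102 #4:2@102 #2:9@100] asks=[-]
After op 6 [order #6] limit_sell(price=101, qty=8): fills=#1x#6:1@102 #4x#6:2@102; bids=[#2:9@100] asks=[#6:5@101]
After op 7 [order #7] limit_sell(price=96, qty=10): fills=#2x#7:9@100; bids=[-] asks=[#7:1@96 #6:5@101]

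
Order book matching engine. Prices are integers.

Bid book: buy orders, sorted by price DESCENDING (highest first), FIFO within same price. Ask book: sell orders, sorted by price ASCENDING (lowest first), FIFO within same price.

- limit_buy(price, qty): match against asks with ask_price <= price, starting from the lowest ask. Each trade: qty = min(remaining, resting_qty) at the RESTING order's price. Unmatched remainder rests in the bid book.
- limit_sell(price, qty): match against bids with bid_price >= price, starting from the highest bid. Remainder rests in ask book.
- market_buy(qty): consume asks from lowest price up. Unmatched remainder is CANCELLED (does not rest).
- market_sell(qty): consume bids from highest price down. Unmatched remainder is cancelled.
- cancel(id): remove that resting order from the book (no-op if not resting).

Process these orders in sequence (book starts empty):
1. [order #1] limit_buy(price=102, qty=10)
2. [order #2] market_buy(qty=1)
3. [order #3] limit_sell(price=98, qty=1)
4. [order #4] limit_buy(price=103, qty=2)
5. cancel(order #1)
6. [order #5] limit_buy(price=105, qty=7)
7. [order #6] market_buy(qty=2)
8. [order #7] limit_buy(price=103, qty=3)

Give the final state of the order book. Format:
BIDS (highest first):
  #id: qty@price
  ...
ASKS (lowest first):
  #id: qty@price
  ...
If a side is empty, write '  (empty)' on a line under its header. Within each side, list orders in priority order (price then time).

Answer: BIDS (highest first):
  #5: 7@105
  #4: 2@103
  #7: 3@103
ASKS (lowest first):
  (empty)

Derivation:
After op 1 [order #1] limit_buy(price=102, qty=10): fills=none; bids=[#1:10@102] asks=[-]
After op 2 [order #2] market_buy(qty=1): fills=none; bids=[#1:10@102] asks=[-]
After op 3 [order #3] limit_sell(price=98, qty=1): fills=#1x#3:1@102; bids=[#1:9@102] asks=[-]
After op 4 [order #4] limit_buy(price=103, qty=2): fills=none; bids=[#4:2@103 #1:9@102] asks=[-]
After op 5 cancel(order #1): fills=none; bids=[#4:2@103] asks=[-]
After op 6 [order #5] limit_buy(price=105, qty=7): fills=none; bids=[#5:7@105 #4:2@103] asks=[-]
After op 7 [order #6] market_buy(qty=2): fills=none; bids=[#5:7@105 #4:2@103] asks=[-]
After op 8 [order #7] limit_buy(price=103, qty=3): fills=none; bids=[#5:7@105 #4:2@103 #7:3@103] asks=[-]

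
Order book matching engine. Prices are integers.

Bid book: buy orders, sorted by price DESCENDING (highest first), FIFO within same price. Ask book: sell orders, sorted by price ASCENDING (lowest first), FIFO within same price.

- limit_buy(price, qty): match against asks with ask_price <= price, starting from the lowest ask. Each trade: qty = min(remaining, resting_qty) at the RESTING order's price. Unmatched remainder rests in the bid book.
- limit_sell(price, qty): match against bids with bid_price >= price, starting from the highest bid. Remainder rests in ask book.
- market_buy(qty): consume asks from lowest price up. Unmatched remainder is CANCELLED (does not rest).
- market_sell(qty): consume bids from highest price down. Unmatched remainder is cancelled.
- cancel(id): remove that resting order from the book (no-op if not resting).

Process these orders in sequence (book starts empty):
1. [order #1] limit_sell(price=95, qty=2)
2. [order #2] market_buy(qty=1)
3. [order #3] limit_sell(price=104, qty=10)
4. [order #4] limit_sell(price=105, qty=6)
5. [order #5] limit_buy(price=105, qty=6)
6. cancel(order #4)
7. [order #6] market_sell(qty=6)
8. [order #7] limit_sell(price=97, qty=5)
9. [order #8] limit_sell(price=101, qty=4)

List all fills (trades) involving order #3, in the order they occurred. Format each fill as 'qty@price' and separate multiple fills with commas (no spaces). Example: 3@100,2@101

Answer: 5@104

Derivation:
After op 1 [order #1] limit_sell(price=95, qty=2): fills=none; bids=[-] asks=[#1:2@95]
After op 2 [order #2] market_buy(qty=1): fills=#2x#1:1@95; bids=[-] asks=[#1:1@95]
After op 3 [order #3] limit_sell(price=104, qty=10): fills=none; bids=[-] asks=[#1:1@95 #3:10@104]
After op 4 [order #4] limit_sell(price=105, qty=6): fills=none; bids=[-] asks=[#1:1@95 #3:10@104 #4:6@105]
After op 5 [order #5] limit_buy(price=105, qty=6): fills=#5x#1:1@95 #5x#3:5@104; bids=[-] asks=[#3:5@104 #4:6@105]
After op 6 cancel(order #4): fills=none; bids=[-] asks=[#3:5@104]
After op 7 [order #6] market_sell(qty=6): fills=none; bids=[-] asks=[#3:5@104]
After op 8 [order #7] limit_sell(price=97, qty=5): fills=none; bids=[-] asks=[#7:5@97 #3:5@104]
After op 9 [order #8] limit_sell(price=101, qty=4): fills=none; bids=[-] asks=[#7:5@97 #8:4@101 #3:5@104]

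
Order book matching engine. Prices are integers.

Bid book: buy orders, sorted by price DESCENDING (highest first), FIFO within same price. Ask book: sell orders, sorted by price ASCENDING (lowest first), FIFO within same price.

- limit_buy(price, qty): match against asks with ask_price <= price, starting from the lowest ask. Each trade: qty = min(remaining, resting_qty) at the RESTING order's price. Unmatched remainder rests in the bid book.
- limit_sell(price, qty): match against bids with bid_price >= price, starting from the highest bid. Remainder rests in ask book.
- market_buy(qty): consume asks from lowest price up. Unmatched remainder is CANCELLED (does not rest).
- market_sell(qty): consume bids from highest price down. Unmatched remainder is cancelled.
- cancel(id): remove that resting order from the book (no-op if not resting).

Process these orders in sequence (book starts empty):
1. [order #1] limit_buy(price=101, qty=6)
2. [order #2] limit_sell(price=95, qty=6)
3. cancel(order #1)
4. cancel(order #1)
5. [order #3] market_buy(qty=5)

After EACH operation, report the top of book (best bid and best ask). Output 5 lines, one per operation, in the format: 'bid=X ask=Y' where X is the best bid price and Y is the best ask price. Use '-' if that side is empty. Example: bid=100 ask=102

After op 1 [order #1] limit_buy(price=101, qty=6): fills=none; bids=[#1:6@101] asks=[-]
After op 2 [order #2] limit_sell(price=95, qty=6): fills=#1x#2:6@101; bids=[-] asks=[-]
After op 3 cancel(order #1): fills=none; bids=[-] asks=[-]
After op 4 cancel(order #1): fills=none; bids=[-] asks=[-]
After op 5 [order #3] market_buy(qty=5): fills=none; bids=[-] asks=[-]

Answer: bid=101 ask=-
bid=- ask=-
bid=- ask=-
bid=- ask=-
bid=- ask=-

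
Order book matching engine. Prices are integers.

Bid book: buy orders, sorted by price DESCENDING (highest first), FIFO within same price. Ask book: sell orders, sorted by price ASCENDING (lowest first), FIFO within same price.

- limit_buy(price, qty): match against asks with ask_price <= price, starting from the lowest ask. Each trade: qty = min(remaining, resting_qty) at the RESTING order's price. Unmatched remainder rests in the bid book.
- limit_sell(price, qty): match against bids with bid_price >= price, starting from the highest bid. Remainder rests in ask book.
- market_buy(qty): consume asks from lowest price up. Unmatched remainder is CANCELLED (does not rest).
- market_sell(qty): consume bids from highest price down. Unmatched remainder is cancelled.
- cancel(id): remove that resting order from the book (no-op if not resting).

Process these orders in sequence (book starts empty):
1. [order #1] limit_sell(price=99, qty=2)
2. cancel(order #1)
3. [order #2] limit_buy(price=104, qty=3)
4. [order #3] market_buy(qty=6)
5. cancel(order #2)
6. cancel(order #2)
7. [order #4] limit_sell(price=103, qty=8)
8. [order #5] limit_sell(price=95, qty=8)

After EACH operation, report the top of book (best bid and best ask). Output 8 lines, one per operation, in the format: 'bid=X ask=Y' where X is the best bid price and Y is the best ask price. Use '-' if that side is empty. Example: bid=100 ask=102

Answer: bid=- ask=99
bid=- ask=-
bid=104 ask=-
bid=104 ask=-
bid=- ask=-
bid=- ask=-
bid=- ask=103
bid=- ask=95

Derivation:
After op 1 [order #1] limit_sell(price=99, qty=2): fills=none; bids=[-] asks=[#1:2@99]
After op 2 cancel(order #1): fills=none; bids=[-] asks=[-]
After op 3 [order #2] limit_buy(price=104, qty=3): fills=none; bids=[#2:3@104] asks=[-]
After op 4 [order #3] market_buy(qty=6): fills=none; bids=[#2:3@104] asks=[-]
After op 5 cancel(order #2): fills=none; bids=[-] asks=[-]
After op 6 cancel(order #2): fills=none; bids=[-] asks=[-]
After op 7 [order #4] limit_sell(price=103, qty=8): fills=none; bids=[-] asks=[#4:8@103]
After op 8 [order #5] limit_sell(price=95, qty=8): fills=none; bids=[-] asks=[#5:8@95 #4:8@103]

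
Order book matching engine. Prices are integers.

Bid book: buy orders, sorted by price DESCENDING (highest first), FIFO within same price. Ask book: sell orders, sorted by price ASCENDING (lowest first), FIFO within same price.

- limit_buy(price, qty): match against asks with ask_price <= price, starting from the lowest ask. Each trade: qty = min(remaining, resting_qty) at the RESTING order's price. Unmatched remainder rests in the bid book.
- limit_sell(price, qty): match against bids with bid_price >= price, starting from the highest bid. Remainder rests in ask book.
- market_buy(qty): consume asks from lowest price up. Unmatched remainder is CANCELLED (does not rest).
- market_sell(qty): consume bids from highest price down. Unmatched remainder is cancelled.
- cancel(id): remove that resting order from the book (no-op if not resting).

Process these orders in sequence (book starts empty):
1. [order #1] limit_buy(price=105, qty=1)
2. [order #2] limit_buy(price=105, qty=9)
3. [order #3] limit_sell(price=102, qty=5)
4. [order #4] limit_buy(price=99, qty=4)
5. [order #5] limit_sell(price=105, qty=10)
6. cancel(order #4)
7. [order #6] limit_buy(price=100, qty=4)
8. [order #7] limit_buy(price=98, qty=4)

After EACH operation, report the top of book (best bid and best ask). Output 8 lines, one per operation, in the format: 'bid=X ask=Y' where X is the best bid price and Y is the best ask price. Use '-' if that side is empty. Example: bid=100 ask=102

After op 1 [order #1] limit_buy(price=105, qty=1): fills=none; bids=[#1:1@105] asks=[-]
After op 2 [order #2] limit_buy(price=105, qty=9): fills=none; bids=[#1:1@105 #2:9@105] asks=[-]
After op 3 [order #3] limit_sell(price=102, qty=5): fills=#1x#3:1@105 #2x#3:4@105; bids=[#2:5@105] asks=[-]
After op 4 [order #4] limit_buy(price=99, qty=4): fills=none; bids=[#2:5@105 #4:4@99] asks=[-]
After op 5 [order #5] limit_sell(price=105, qty=10): fills=#2x#5:5@105; bids=[#4:4@99] asks=[#5:5@105]
After op 6 cancel(order #4): fills=none; bids=[-] asks=[#5:5@105]
After op 7 [order #6] limit_buy(price=100, qty=4): fills=none; bids=[#6:4@100] asks=[#5:5@105]
After op 8 [order #7] limit_buy(price=98, qty=4): fills=none; bids=[#6:4@100 #7:4@98] asks=[#5:5@105]

Answer: bid=105 ask=-
bid=105 ask=-
bid=105 ask=-
bid=105 ask=-
bid=99 ask=105
bid=- ask=105
bid=100 ask=105
bid=100 ask=105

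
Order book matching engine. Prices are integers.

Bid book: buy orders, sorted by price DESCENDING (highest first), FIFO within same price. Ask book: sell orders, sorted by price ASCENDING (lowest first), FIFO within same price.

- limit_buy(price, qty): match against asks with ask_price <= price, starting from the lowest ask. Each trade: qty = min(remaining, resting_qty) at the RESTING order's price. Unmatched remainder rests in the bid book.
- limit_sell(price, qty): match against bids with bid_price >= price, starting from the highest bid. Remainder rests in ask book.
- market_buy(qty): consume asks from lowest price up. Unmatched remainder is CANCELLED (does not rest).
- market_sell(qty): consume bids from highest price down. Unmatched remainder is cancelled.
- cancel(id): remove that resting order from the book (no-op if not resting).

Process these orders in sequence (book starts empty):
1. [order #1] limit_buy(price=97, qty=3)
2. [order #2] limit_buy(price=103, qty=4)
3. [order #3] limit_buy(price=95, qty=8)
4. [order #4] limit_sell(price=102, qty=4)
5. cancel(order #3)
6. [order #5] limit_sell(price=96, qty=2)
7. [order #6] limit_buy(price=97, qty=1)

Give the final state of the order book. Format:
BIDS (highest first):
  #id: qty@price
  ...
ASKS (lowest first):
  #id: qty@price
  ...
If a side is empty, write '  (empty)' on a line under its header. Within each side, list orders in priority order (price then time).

After op 1 [order #1] limit_buy(price=97, qty=3): fills=none; bids=[#1:3@97] asks=[-]
After op 2 [order #2] limit_buy(price=103, qty=4): fills=none; bids=[#2:4@103 #1:3@97] asks=[-]
After op 3 [order #3] limit_buy(price=95, qty=8): fills=none; bids=[#2:4@103 #1:3@97 #3:8@95] asks=[-]
After op 4 [order #4] limit_sell(price=102, qty=4): fills=#2x#4:4@103; bids=[#1:3@97 #3:8@95] asks=[-]
After op 5 cancel(order #3): fills=none; bids=[#1:3@97] asks=[-]
After op 6 [order #5] limit_sell(price=96, qty=2): fills=#1x#5:2@97; bids=[#1:1@97] asks=[-]
After op 7 [order #6] limit_buy(price=97, qty=1): fills=none; bids=[#1:1@97 #6:1@97] asks=[-]

Answer: BIDS (highest first):
  #1: 1@97
  #6: 1@97
ASKS (lowest first):
  (empty)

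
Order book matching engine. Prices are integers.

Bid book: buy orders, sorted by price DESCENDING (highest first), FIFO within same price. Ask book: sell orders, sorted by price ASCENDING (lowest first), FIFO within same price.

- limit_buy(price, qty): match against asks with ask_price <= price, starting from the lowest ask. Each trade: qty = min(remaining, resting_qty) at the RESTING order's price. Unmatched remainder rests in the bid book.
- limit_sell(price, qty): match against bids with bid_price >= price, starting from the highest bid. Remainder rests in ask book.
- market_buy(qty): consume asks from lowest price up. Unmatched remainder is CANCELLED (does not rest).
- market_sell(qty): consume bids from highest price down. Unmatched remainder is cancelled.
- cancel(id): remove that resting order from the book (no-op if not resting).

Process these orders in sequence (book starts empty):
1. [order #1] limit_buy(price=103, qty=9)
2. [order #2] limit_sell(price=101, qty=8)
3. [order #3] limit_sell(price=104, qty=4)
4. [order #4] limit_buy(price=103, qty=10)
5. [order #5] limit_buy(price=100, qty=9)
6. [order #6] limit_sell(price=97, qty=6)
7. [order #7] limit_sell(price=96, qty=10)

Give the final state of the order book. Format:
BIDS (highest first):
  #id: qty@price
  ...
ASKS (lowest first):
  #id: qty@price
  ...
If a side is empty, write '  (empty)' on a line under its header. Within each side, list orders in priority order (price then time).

Answer: BIDS (highest first):
  #5: 4@100
ASKS (lowest first):
  #3: 4@104

Derivation:
After op 1 [order #1] limit_buy(price=103, qty=9): fills=none; bids=[#1:9@103] asks=[-]
After op 2 [order #2] limit_sell(price=101, qty=8): fills=#1x#2:8@103; bids=[#1:1@103] asks=[-]
After op 3 [order #3] limit_sell(price=104, qty=4): fills=none; bids=[#1:1@103] asks=[#3:4@104]
After op 4 [order #4] limit_buy(price=103, qty=10): fills=none; bids=[#1:1@103 #4:10@103] asks=[#3:4@104]
After op 5 [order #5] limit_buy(price=100, qty=9): fills=none; bids=[#1:1@103 #4:10@103 #5:9@100] asks=[#3:4@104]
After op 6 [order #6] limit_sell(price=97, qty=6): fills=#1x#6:1@103 #4x#6:5@103; bids=[#4:5@103 #5:9@100] asks=[#3:4@104]
After op 7 [order #7] limit_sell(price=96, qty=10): fills=#4x#7:5@103 #5x#7:5@100; bids=[#5:4@100] asks=[#3:4@104]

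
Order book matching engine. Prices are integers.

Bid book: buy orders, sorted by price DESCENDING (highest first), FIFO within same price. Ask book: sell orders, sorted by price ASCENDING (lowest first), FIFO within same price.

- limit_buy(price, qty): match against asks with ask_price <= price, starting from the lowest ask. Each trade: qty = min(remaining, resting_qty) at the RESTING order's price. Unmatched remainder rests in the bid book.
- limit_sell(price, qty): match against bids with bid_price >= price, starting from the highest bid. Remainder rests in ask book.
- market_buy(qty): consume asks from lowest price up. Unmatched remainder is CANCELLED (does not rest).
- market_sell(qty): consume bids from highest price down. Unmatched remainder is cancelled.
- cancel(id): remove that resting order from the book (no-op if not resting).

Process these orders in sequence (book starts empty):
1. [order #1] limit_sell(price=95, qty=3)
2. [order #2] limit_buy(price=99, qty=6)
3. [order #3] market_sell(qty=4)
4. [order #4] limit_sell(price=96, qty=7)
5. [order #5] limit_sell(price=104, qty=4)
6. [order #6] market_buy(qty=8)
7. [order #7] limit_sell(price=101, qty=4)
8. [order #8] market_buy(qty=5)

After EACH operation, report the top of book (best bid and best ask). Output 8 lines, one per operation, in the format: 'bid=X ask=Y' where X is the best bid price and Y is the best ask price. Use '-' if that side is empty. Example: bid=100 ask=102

Answer: bid=- ask=95
bid=99 ask=-
bid=- ask=-
bid=- ask=96
bid=- ask=96
bid=- ask=104
bid=- ask=101
bid=- ask=104

Derivation:
After op 1 [order #1] limit_sell(price=95, qty=3): fills=none; bids=[-] asks=[#1:3@95]
After op 2 [order #2] limit_buy(price=99, qty=6): fills=#2x#1:3@95; bids=[#2:3@99] asks=[-]
After op 3 [order #3] market_sell(qty=4): fills=#2x#3:3@99; bids=[-] asks=[-]
After op 4 [order #4] limit_sell(price=96, qty=7): fills=none; bids=[-] asks=[#4:7@96]
After op 5 [order #5] limit_sell(price=104, qty=4): fills=none; bids=[-] asks=[#4:7@96 #5:4@104]
After op 6 [order #6] market_buy(qty=8): fills=#6x#4:7@96 #6x#5:1@104; bids=[-] asks=[#5:3@104]
After op 7 [order #7] limit_sell(price=101, qty=4): fills=none; bids=[-] asks=[#7:4@101 #5:3@104]
After op 8 [order #8] market_buy(qty=5): fills=#8x#7:4@101 #8x#5:1@104; bids=[-] asks=[#5:2@104]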